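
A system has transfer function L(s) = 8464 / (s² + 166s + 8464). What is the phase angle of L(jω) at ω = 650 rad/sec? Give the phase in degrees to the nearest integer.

-165°

∠[(j650)² + 166(j650) + 8464] = ∠[-4.1404e+05 + j1.079e+05] = 165.39°
∠L(j650) = −165.39° = -165.39°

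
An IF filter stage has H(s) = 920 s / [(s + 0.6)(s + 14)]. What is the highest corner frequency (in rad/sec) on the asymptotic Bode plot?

Break frequencies occur at each pole and zero magnitude: 0.6 rad/sec, 14 rad/sec.
The highest is 14 rad/sec.

14 rad/sec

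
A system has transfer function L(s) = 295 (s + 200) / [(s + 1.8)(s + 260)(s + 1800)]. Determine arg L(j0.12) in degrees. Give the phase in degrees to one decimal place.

∠(j0.12 + 200) = arctan(0.12/200) = 0.03°
∠(j0.12 + 1.8) = arctan(0.12/1.8) = 3.81°
∠(j0.12 + 260) = arctan(0.12/260) = 0.03°
∠(j0.12 + 1800) = arctan(0.12/1800) = 0.00°
∠L(j0.12) = 0.03° − (3.81° + 0.03° + 0.00°) = -3.81°

-3.8 deg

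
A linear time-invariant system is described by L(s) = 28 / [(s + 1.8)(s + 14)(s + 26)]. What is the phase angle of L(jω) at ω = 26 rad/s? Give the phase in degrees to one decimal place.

-192.7°

∠(j26 + 1.8) = arctan(26/1.8) = 86.04°
∠(j26 + 14) = arctan(26/14) = 61.70°
∠(j26 + 26) = arctan(26/26) = 45.00°
∠L(j26) = − (86.04° + 61.70° + 45.00°) = -192.74°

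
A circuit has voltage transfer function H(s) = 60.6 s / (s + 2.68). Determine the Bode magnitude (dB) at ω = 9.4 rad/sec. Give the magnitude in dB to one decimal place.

35.3 dB

|j9.4| = 9.4
|j9.4 + 2.68| = √(9.4² + 2.68²) = 9.775
|H(j9.4)| = 60.6 × 9.4 / 9.775 = 58.278
20 log₁₀(58.278) = 35.31 dB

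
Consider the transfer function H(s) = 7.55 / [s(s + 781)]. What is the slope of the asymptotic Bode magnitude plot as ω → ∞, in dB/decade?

-40 dB/decade

With 0 zeros and 2 poles, the high-frequency asymptotic slope is 20 × (0 − 2) = -40 dB/decade.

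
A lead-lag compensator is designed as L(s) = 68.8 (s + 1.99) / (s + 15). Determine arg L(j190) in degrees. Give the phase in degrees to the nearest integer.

∠(j190 + 1.99) = arctan(190/1.99) = 89.40°
∠(j190 + 15) = arctan(190/15) = 85.49°
∠L(j190) = 89.40° − 85.49° = 3.91°

4°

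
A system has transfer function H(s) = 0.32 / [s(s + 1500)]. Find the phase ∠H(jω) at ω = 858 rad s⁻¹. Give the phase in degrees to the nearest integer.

∠(j858 + 1500) = arctan(858/1500) = 29.77°
∠(j858) = 90.00°
∠H(j858) = − (29.77° + 90.00°) = -119.77°

-120 deg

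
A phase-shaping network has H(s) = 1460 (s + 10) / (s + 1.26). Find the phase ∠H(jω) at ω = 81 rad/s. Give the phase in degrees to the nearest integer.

-6°

∠(j81 + 10) = arctan(81/10) = 82.96°
∠(j81 + 1.26) = arctan(81/1.26) = 89.11°
∠H(j81) = 82.96° − 89.11° = -6.15°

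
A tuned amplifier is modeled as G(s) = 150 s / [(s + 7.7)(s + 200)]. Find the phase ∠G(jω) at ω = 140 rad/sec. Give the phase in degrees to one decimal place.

∠(j140) = 90.00°
∠(j140 + 7.7) = arctan(140/7.7) = 86.85°
∠(j140 + 200) = arctan(140/200) = 34.99°
∠G(j140) = 90.00° − (86.85° + 34.99°) = -31.84°

-31.8°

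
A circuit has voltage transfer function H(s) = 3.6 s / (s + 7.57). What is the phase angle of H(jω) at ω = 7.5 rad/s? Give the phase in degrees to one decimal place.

∠(j7.5) = 90.00°
∠(j7.5 + 7.57) = arctan(7.5/7.57) = 44.73°
∠H(j7.5) = 90.00° − 44.73° = 45.27°

45.3°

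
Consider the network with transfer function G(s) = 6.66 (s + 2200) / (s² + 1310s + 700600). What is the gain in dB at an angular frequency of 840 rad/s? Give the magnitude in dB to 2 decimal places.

|j840 + 2200| = √(840² + 2200²) = 2355
|(j840)² + 1310(j840) + 700600| = |-5000 + j1.1004e+06| = 1.1e+06
|G(j840)| = 6.66 × 2355 / 1.1e+06 = 0.014253
20 log₁₀(0.014253) = -36.922 dB

-36.92 dB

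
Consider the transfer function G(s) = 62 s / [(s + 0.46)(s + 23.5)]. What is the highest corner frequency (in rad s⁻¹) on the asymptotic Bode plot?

23.5 rad s⁻¹

Break frequencies occur at each pole and zero magnitude: 0.46 rad s⁻¹, 23.5 rad s⁻¹.
The highest is 23.5 rad s⁻¹.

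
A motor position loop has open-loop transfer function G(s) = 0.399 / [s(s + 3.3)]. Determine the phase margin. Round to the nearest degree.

88 deg

Gain crossover: |G(jω)| = 1 at ω ≈ 0.121 rad/sec.
∠G(j0.121) = −90° − arctan(0.121/3.3) ≈ -92.10°
PM = 180° + (-92.10°) = 87.90°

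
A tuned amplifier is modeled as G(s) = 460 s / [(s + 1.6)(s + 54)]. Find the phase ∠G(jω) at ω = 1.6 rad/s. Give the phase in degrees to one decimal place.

∠(j1.6) = 90.00°
∠(j1.6 + 1.6) = arctan(1.6/1.6) = 45.00°
∠(j1.6 + 54) = arctan(1.6/54) = 1.70°
∠G(j1.6) = 90.00° − (45.00° + 1.70°) = 43.30°

43.3°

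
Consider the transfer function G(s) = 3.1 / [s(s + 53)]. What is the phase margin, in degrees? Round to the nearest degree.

Gain crossover: |G(jω)| = 1 at ω ≈ 0.0585 rad/s.
∠G(j0.0585) = −90° − arctan(0.0585/53) ≈ -90.06°
PM = 180° + (-90.06°) = 89.94°

90 deg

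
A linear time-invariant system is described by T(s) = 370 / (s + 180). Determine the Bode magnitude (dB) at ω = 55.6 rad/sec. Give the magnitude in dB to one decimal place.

|j55.6 + 180| = √(55.6² + 180²) = 188.4
|T(j55.6)| = 370 / 188.4 = 1.964
20 log₁₀(1.964) = 5.86 dB

5.9 dB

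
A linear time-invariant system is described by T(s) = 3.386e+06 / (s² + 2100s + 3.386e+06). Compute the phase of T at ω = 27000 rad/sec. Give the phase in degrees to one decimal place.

∠[(j27000)² + 2100(j27000) + 3.386e+06] = ∠[-7.2561e+08 + j5.67e+07] = 175.53°
∠T(j27000) = −175.53° = -175.53°

-175.5°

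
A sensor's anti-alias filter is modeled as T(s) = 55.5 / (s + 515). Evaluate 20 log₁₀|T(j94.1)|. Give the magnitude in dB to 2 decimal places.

-19.49 dB

|j94.1 + 515| = √(94.1² + 515²) = 523.5
|T(j94.1)| = 55.5 / 523.5 = 0.10601
20 log₁₀(0.10601) = -19.493 dB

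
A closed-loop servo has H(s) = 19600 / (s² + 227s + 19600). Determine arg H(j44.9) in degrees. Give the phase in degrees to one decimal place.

∠[(j44.9)² + 227(j44.9) + 19600] = ∠[17584 + j10192] = 30.10°
∠H(j44.9) = −30.10° = -30.10°

-30.1°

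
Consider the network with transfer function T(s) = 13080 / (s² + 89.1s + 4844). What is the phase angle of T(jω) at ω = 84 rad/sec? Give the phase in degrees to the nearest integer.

∠[(j84)² + 89.1(j84) + 4844] = ∠[-2212 + j7484.4] = 106.46°
∠T(j84) = −106.46° = -106.46°

-106°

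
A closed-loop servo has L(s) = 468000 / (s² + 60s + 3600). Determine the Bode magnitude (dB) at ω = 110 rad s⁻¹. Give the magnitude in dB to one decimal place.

32.8 dB

|(j110)² + 60(j110) + 3600| = |-8500 + j6600| = 1.076e+04
|L(j110)| = 468000 / 1.076e+04 = 43.488
20 log₁₀(43.488) = 32.77 dB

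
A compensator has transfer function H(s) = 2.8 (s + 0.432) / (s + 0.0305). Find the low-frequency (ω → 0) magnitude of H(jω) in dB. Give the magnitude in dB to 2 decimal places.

H(0) = 2.8 × 0.432 / 0.0305 = 39.659
20 log₁₀(39.659) = 31.967 dB

31.97 dB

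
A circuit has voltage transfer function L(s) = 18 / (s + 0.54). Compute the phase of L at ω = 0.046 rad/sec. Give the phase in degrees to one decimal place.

-4.9°

∠(j0.046 + 0.54) = arctan(0.046/0.54) = 4.87°
∠L(j0.046) = −4.87° = -4.87°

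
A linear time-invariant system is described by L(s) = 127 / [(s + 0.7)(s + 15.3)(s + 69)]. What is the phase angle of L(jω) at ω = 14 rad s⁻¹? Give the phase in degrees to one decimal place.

-141.1°

∠(j14 + 0.7) = arctan(14/0.7) = 87.14°
∠(j14 + 15.3) = arctan(14/15.3) = 42.46°
∠(j14 + 69) = arctan(14/69) = 11.47°
∠L(j14) = − (87.14° + 42.46° + 11.47°) = -141.07°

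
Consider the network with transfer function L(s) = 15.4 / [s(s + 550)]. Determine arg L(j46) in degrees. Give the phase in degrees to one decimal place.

∠(j46 + 550) = arctan(46/550) = 4.78°
∠(j46) = 90.00°
∠L(j46) = − (4.78° + 90.00°) = -94.78°

-94.8°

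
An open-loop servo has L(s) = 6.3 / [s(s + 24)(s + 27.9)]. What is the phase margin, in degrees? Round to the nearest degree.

Gain crossover: |L(jω)| = 1 at ω ≈ 0.00941 rad/s.
∠L(j0.00941) = −90° − arctan(0.00941/24) − arctan(0.00941/27.9) ≈ -90.04°
PM = 180° + (-90.04°) = 89.96°

90 deg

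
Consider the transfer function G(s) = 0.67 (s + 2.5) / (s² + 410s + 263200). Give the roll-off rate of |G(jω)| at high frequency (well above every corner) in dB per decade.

-20 dB/decade

With 1 zero and 2 poles, the high-frequency asymptotic slope is 20 × (1 − 2) = -20 dB/decade.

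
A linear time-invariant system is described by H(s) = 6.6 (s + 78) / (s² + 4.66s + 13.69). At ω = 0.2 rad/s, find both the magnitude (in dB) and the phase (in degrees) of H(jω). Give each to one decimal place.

|j0.2 + 78| = √(0.2² + 78²) = 78
|(j0.2)² + 4.66(j0.2) + 13.69| = |13.65 + j0.932| = 13.68
|H(j0.2)| = 6.6 × 78 / 13.68 = 37.627
20 log₁₀(37.627) = 31.51 dB
∠(j0.2 + 78) = arctan(0.2/78) = 0.15°
∠[(j0.2)² + 4.66(j0.2) + 13.69] = ∠[13.65 + j0.932] = 3.91°
∠H(j0.2) = 0.15° − 3.91° = -3.76°

|H| = 31.5 dB, ∠H = -3.8°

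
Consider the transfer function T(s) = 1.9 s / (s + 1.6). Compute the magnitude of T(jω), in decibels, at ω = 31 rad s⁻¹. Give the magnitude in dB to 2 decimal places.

|j31| = 31
|j31 + 1.6| = √(31² + 1.6²) = 31.04
|T(j31)| = 1.9 × 31 / 31.04 = 1.8975
20 log₁₀(1.8975) = 5.564 dB

5.56 dB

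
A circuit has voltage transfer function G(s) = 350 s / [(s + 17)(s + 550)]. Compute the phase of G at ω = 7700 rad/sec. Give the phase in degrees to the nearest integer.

-86 deg

∠(j7700) = 90.00°
∠(j7700 + 17) = arctan(7700/17) = 89.87°
∠(j7700 + 550) = arctan(7700/550) = 85.91°
∠G(j7700) = 90.00° − (89.87° + 85.91°) = -85.79°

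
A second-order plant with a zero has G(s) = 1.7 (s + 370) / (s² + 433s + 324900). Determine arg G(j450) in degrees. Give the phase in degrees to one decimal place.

-7.3°

∠(j450 + 370) = arctan(450/370) = 50.57°
∠[(j450)² + 433(j450) + 324900] = ∠[1.224e+05 + j1.9485e+05] = 57.86°
∠G(j450) = 50.57° − 57.86° = -7.29°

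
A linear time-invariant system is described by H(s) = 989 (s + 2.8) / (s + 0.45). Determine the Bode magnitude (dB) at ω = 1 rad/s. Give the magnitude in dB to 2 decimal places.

68.57 dB

|j1 + 2.8| = √(1² + 2.8²) = 2.973
|j1 + 0.45| = √(1² + 0.45²) = 1.097
|H(j1)| = 989 × 2.973 / 1.097 = 2681.5
20 log₁₀(2681.5) = 68.568 dB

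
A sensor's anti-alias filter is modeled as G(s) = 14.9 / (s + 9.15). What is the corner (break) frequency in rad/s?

9.15 rad/s

The single real pole at s = −9.15 gives a corner at ω = 9.15 rad/s.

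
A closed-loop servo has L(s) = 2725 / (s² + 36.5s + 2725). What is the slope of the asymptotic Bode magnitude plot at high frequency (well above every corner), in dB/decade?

-40 dB/decade

With 0 zeros and 2 poles, the high-frequency asymptotic slope is 20 × (0 − 2) = -40 dB/decade.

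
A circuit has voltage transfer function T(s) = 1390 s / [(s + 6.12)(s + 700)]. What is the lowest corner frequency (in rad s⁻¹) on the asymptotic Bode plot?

6.12 rad s⁻¹

Break frequencies occur at each pole and zero magnitude: 6.12 rad s⁻¹, 700 rad s⁻¹.
The lowest is 6.12 rad s⁻¹.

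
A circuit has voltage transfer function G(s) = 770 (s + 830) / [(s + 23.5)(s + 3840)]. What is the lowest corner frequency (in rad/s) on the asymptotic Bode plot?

23.5 rad/s

Break frequencies occur at each pole and zero magnitude: 23.5 rad/s, 830 rad/s, 3840 rad/s.
The lowest is 23.5 rad/s.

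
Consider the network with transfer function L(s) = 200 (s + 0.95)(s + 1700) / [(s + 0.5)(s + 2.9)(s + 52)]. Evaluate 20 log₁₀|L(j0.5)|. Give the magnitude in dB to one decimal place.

|j0.5 + 0.95| = √(0.5² + 0.95²) = 1.074
|j0.5 + 1700| = √(0.5² + 1700²) = 1700
|j0.5 + 0.5| = √(0.5² + 0.5²) = 0.7071
|j0.5 + 2.9| = √(0.5² + 2.9²) = 2.943
|j0.5 + 52| = √(0.5² + 52²) = 52
|L(j0.5)| = 200 × 1.074 × 1700 / (0.7071 × 2.943 × 52) = 3373.1
20 log₁₀(3373.1) = 70.56 dB

70.6 dB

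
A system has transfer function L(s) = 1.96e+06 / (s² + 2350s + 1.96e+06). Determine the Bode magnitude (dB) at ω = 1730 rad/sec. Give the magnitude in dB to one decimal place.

-6.6 dB

|(j1730)² + 2350(j1730) + 1.96e+06| = |-1.0329e+06 + j4.0655e+06| = 4.195e+06
|L(j1730)| = 1.96e+06 / 4.195e+06 = 0.46726
20 log₁₀(0.46726) = -6.61 dB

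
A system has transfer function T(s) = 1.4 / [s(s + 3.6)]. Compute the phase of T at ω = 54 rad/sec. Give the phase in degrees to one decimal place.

∠(j54 + 3.6) = arctan(54/3.6) = 86.19°
∠(j54) = 90.00°
∠T(j54) = − (86.19° + 90.00°) = -176.19°

-176.2°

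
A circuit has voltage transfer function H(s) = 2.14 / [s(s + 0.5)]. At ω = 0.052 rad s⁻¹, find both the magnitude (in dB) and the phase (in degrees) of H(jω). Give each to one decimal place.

|H| = 38.3 dB, ∠H = -95.9°

|j0.052 + 0.5| = √(0.052² + 0.5²) = 0.5027
|j0.052| = 0.052
|H(j0.052)| = 2.14 / (0.5027 × 0.052) = 81.866
20 log₁₀(81.866) = 38.26 dB
∠(j0.052 + 0.5) = arctan(0.052/0.5) = 5.94°
∠(j0.052) = 90.00°
∠H(j0.052) = − (5.94° + 90.00°) = -95.94°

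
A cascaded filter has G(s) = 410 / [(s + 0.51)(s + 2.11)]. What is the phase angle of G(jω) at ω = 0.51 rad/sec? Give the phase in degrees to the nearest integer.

∠(j0.51 + 0.51) = arctan(0.51/0.51) = 45.00°
∠(j0.51 + 2.11) = arctan(0.51/2.11) = 13.59°
∠G(j0.51) = − (45.00° + 13.59°) = -58.59°

-59 deg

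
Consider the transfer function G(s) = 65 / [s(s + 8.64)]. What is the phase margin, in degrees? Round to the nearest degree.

55°

Gain crossover: |G(jω)| = 1 at ω ≈ 6.13 rad/sec.
∠G(j6.13) = −90° − arctan(6.13/8.64) ≈ -125.37°
PM = 180° + (-125.37°) = 54.63°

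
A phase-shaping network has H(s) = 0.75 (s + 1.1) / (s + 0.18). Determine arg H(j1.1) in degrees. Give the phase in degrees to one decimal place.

-35.7°

∠(j1.1 + 1.1) = arctan(1.1/1.1) = 45.00°
∠(j1.1 + 0.18) = arctan(1.1/0.18) = 80.71°
∠H(j1.1) = 45.00° − 80.71° = -35.71°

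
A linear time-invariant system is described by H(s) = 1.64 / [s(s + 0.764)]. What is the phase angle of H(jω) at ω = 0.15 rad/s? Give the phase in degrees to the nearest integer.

∠(j0.15 + 0.764) = arctan(0.15/0.764) = 11.11°
∠(j0.15) = 90.00°
∠H(j0.15) = − (11.11° + 90.00°) = -101.11°

-101°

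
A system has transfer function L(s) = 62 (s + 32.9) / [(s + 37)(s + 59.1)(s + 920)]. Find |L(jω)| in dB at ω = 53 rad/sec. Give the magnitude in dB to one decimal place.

-61.7 dB

|j53 + 32.9| = √(53² + 32.9²) = 62.38
|j53 + 37| = √(53² + 37²) = 64.64
|j53 + 59.1| = √(53² + 59.1²) = 79.38
|j53 + 920| = √(53² + 920²) = 921.5
|L(j53)| = 62 × 62.38 / (64.64 × 79.38 × 921.5) = 0.00081794
20 log₁₀(0.00081794) = -61.75 dB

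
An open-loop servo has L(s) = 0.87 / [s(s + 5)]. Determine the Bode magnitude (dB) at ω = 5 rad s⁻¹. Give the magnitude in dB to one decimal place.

-32.2 dB

|j5 + 5| = √(5² + 5²) = 7.071
|j5| = 5
|L(j5)| = 0.87 / (7.071 × 5) = 0.024607
20 log₁₀(0.024607) = -32.18 dB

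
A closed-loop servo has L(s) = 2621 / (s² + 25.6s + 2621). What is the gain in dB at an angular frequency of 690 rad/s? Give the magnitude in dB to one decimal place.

|(j690)² + 25.6(j690) + 2621| = |-4.7348e+05 + j17664| = 4.738e+05
|L(j690)| = 2621 / 4.738e+05 = 0.0055318
20 log₁₀(0.0055318) = -45.14 dB

-45.1 dB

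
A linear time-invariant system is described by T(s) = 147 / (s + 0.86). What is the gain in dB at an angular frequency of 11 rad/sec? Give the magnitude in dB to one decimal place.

22.5 dB

|j11 + 0.86| = √(11² + 0.86²) = 11.03
|T(j11)| = 147 / 11.03 = 13.323
20 log₁₀(13.323) = 22.49 dB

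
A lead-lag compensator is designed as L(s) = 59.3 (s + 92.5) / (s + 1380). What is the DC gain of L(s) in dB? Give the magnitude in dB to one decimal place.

L(0) = 59.3 × 92.5 / 1380 = 3.9748
20 log₁₀(3.9748) = 11.99 dB

12.0 dB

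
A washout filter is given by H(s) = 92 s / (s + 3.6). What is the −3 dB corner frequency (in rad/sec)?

For a single-pole high-pass, the −3 dB point is at the pole: ω = 3.6 rad/sec.

3.6 rad/sec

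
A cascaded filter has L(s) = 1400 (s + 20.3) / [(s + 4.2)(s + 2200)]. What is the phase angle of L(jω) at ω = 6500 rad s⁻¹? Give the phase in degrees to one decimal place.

∠(j6500 + 20.3) = arctan(6500/20.3) = 89.82°
∠(j6500 + 4.2) = arctan(6500/4.2) = 89.96°
∠(j6500 + 2200) = arctan(6500/2200) = 71.30°
∠L(j6500) = 89.82° − (89.96° + 71.30°) = -71.44°

-71.4°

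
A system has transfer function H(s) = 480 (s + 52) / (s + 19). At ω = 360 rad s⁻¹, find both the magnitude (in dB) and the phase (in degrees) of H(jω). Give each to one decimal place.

|j360 + 52| = √(360² + 52²) = 363.7
|j360 + 19| = √(360² + 19²) = 360.5
|H(j360)| = 480 × 363.7 / 360.5 = 484.31
20 log₁₀(484.31) = 53.70 dB
∠(j360 + 52) = arctan(360/52) = 81.78°
∠(j360 + 19) = arctan(360/19) = 86.98°
∠H(j360) = 81.78° − 86.98° = -5.20°

|H| = 53.7 dB, ∠H = -5.2°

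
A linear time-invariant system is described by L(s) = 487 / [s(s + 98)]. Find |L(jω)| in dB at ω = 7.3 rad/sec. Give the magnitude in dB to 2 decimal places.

-3.36 dB

|j7.3 + 98| = √(7.3² + 98²) = 98.27
|j7.3| = 7.3
|L(j7.3)| = 487 / (98.27 × 7.3) = 0.67886
20 log₁₀(0.67886) = -3.364 dB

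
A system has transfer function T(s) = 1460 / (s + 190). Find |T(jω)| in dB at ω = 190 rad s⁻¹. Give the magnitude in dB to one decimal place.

|j190 + 190| = √(190² + 190²) = 268.7
|T(j190)| = 1460 / 268.7 = 5.4336
20 log₁₀(5.4336) = 14.70 dB

14.7 dB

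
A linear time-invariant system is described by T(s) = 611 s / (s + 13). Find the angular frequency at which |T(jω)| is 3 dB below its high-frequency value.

13 rad/s

For a single-pole high-pass, the −3 dB point is at the pole: ω = 13 rad/s.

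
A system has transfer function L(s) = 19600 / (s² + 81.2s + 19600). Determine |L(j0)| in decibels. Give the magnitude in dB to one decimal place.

0.0 dB

L(0) = 19600 / 19600 = 1
20 log₁₀(1) = 0.00 dB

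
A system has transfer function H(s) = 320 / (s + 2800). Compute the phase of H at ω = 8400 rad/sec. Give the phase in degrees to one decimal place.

∠(j8400 + 2800) = arctan(8400/2800) = 71.57°
∠H(j8400) = −71.57° = -71.57°

-71.6°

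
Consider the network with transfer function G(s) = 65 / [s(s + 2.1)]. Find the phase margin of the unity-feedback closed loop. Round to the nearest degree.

Gain crossover: |G(jω)| = 1 at ω ≈ 7.93 rad/s.
∠G(j7.93) = −90° − arctan(7.93/2.1) ≈ -165.16°
PM = 180° + (-165.16°) = 14.84°

15°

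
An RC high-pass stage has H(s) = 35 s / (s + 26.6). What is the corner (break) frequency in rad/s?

26.6 rad/s

The single real pole at s = −26.6 gives a corner at ω = 26.6 rad/s.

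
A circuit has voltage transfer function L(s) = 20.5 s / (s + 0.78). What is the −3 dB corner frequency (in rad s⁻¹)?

0.78 rad s⁻¹

For a single-pole high-pass, the −3 dB point is at the pole: ω = 0.78 rad s⁻¹.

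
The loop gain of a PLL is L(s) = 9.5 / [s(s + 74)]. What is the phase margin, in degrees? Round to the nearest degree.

Gain crossover: |L(jω)| = 1 at ω ≈ 0.128 rad/s.
∠L(j0.128) = −90° − arctan(0.128/74) ≈ -90.10°
PM = 180° + (-90.10°) = 89.90°

90 deg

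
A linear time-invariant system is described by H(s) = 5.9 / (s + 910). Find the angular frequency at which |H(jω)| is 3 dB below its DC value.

For a single-pole low-pass, the −3 dB point is at the pole: ω = 910 rad s⁻¹.

910 rad s⁻¹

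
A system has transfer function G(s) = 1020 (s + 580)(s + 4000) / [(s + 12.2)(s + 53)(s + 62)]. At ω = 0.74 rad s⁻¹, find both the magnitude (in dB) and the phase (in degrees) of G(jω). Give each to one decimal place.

|j0.74 + 580| = √(0.74² + 580²) = 580
|j0.74 + 4000| = √(0.74² + 4000²) = 4000
|j0.74 + 12.2| = √(0.74² + 12.2²) = 12.22
|j0.74 + 53| = √(0.74² + 53²) = 53.01
|j0.74 + 62| = √(0.74² + 62²) = 62
|G(j0.74)| = 1020 × 580 × 4000 / (12.22 × 53.01 × 62) = 58910
20 log₁₀(58910) = 95.40 dB
∠(j0.74 + 580) = arctan(0.74/580) = 0.07°
∠(j0.74 + 4000) = arctan(0.74/4000) = 0.01°
∠(j0.74 + 12.2) = arctan(0.74/12.2) = 3.47°
∠(j0.74 + 53) = arctan(0.74/53) = 0.80°
∠(j0.74 + 62) = arctan(0.74/62) = 0.68°
∠G(j0.74) = 0.07° + 0.01° − (3.47° + 0.80° + 0.68°) = -4.87°

|G| = 95.4 dB, ∠G = -4.9 deg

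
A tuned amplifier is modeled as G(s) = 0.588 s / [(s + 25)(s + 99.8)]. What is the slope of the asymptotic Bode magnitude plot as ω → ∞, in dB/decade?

With 1 zero and 2 poles, the high-frequency asymptotic slope is 20 × (1 − 2) = -20 dB/decade.

-20 dB/decade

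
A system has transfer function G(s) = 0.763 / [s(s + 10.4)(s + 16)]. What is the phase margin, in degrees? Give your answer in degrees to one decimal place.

90.0°

Gain crossover: |G(jω)| = 1 at ω ≈ 0.00459 rad/sec.
∠G(j0.00459) = −90° − arctan(0.00459/10.4) − arctan(0.00459/16) ≈ -90.04°
PM = 180° + (-90.04°) = 89.96°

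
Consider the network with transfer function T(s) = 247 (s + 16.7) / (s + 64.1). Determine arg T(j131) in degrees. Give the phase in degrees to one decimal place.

∠(j131 + 16.7) = arctan(131/16.7) = 82.74°
∠(j131 + 64.1) = arctan(131/64.1) = 63.93°
∠T(j131) = 82.74° − 63.93° = 18.81°

18.8°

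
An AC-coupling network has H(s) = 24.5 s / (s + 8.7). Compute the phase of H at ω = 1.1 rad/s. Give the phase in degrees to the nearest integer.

83°

∠(j1.1) = 90.00°
∠(j1.1 + 8.7) = arctan(1.1/8.7) = 7.21°
∠H(j1.1) = 90.00° − 7.21° = 82.79°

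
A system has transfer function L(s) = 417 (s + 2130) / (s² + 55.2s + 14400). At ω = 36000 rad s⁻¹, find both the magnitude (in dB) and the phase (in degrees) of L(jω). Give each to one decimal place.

|j36000 + 2130| = √(36000² + 2130²) = 3.606e+04
|(j36000)² + 55.2(j36000) + 14400| = |-1.296e+09 + j1.9872e+06| = 1.296e+09
|L(j36000)| = 417 × 3.606e+04 / 1.296e+09 = 0.011604
20 log₁₀(0.011604) = -38.71 dB
∠(j36000 + 2130) = arctan(36000/2130) = 86.61°
∠[(j36000)² + 55.2(j36000) + 14400] = ∠[-1.296e+09 + j1.9872e+06] = 179.91°
∠L(j36000) = 86.61° − 179.91° = -93.30°

|L| = -38.7 dB, ∠L = -93.3 deg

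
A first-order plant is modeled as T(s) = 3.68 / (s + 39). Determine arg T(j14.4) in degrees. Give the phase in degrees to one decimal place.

∠(j14.4 + 39) = arctan(14.4/39) = 20.27°
∠T(j14.4) = −20.27° = -20.27°

-20.3°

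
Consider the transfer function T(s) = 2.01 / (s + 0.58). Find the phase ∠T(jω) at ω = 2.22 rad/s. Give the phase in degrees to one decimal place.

-75.4°

∠(j2.22 + 0.58) = arctan(2.22/0.58) = 75.36°
∠T(j2.22) = −75.36° = -75.36°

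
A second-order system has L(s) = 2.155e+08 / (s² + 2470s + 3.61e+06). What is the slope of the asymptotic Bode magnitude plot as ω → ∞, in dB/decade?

With 0 zeros and 2 poles, the high-frequency asymptotic slope is 20 × (0 − 2) = -40 dB/decade.

-40 dB/decade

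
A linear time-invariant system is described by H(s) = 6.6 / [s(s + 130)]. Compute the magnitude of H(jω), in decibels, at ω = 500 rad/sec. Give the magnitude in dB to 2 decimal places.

|j500 + 130| = √(500² + 130²) = 516.6
|j500| = 500
|H(j500)| = 6.6 / (516.6 × 500) = 2.5551e-05
20 log₁₀(2.5551e-05) = -91.852 dB

-91.85 dB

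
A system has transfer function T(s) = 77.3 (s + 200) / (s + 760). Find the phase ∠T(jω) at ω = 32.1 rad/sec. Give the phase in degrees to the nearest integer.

∠(j32.1 + 200) = arctan(32.1/200) = 9.12°
∠(j32.1 + 760) = arctan(32.1/760) = 2.42°
∠T(j32.1) = 9.12° − 2.42° = 6.70°

7°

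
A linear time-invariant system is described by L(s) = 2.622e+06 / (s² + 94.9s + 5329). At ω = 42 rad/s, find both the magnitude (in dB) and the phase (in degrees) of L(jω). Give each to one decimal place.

|L| = 53.8 dB, ∠L = -48.2°

|(j42)² + 94.9(j42) + 5329| = |3565 + j3985.8| = 5348
|L(j42)| = 2.622e+06 / 5348 = 490.32
20 log₁₀(490.32) = 53.81 dB
∠[(j42)² + 94.9(j42) + 5329] = ∠[3565 + j3985.8] = 48.19°
∠L(j42) = −48.19° = -48.19°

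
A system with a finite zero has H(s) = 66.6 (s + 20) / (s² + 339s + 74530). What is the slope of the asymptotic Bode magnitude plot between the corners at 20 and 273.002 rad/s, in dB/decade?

In this band the factors already past their corner are: zero at 20; net slope = 20 dB/decade.

20 dB/decade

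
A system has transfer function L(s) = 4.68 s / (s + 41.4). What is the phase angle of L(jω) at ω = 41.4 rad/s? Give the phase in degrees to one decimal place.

45.0°

∠(j41.4) = 90.00°
∠(j41.4 + 41.4) = arctan(41.4/41.4) = 45.00°
∠L(j41.4) = 90.00° − 45.00° = 45.00°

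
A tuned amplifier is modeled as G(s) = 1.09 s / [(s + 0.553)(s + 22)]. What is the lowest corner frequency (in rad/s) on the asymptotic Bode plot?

0.553 rad/s

Break frequencies occur at each pole and zero magnitude: 0.553 rad/s, 22 rad/s.
The lowest is 0.553 rad/s.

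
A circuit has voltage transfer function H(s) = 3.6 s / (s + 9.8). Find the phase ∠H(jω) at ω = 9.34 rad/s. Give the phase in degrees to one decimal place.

46.4°

∠(j9.34) = 90.00°
∠(j9.34 + 9.8) = arctan(9.34/9.8) = 43.62°
∠H(j9.34) = 90.00° − 43.62° = 46.38°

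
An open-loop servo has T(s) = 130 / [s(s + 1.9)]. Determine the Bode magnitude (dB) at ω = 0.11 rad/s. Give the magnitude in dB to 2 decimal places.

55.86 dB

|j0.11 + 1.9| = √(0.11² + 1.9²) = 1.903
|j0.11| = 0.11
|T(j0.11)| = 130 / (1.903 × 0.11) = 620.97
20 log₁₀(620.97) = 55.861 dB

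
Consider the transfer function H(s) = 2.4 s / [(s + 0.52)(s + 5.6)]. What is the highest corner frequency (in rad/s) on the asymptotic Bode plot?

5.6 rad/s

Break frequencies occur at each pole and zero magnitude: 0.52 rad/s, 5.6 rad/s.
The highest is 5.6 rad/s.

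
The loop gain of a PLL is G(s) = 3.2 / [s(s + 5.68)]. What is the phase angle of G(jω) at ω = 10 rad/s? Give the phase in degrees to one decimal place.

-150.4°

∠(j10 + 5.68) = arctan(10/5.68) = 60.40°
∠(j10) = 90.00°
∠G(j10) = − (60.40° + 90.00°) = -150.40°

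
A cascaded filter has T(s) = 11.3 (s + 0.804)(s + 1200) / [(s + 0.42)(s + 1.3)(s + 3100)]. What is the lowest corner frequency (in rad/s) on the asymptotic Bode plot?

Break frequencies occur at each pole and zero magnitude: 0.42 rad/s, 0.804 rad/s, 1.3 rad/s, 1200 rad/s, 3100 rad/s.
The lowest is 0.42 rad/s.

0.42 rad/s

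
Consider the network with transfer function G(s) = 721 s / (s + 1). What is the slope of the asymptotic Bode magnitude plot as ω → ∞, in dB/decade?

With 1 zero and 1 pole, the high-frequency asymptotic slope is 20 × (1 − 1) = 0 dB/decade.

0 dB/decade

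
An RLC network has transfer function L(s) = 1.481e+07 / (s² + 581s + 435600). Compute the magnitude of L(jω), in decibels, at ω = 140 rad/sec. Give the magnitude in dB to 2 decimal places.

|(j140)² + 581(j140) + 435600| = |4.16e+05 + j81340| = 4.239e+05
|L(j140)| = 1.481e+07 / 4.239e+05 = 34.939
20 log₁₀(34.939) = 30.866 dB

30.87 dB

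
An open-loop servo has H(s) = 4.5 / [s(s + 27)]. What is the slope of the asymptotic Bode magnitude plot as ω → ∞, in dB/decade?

With 0 zeros and 2 poles, the high-frequency asymptotic slope is 20 × (0 − 2) = -40 dB/decade.

-40 dB/decade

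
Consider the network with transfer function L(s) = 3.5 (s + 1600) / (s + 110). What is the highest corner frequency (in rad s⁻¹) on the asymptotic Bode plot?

1600 rad s⁻¹

Break frequencies occur at each pole and zero magnitude: 110 rad s⁻¹, 1600 rad s⁻¹.
The highest is 1600 rad s⁻¹.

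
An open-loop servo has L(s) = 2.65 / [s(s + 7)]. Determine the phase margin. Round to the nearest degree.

87°

Gain crossover: |L(jω)| = 1 at ω ≈ 0.378 rad/s.
∠L(j0.378) = −90° − arctan(0.378/7) ≈ -93.09°
PM = 180° + (-93.09°) = 86.91°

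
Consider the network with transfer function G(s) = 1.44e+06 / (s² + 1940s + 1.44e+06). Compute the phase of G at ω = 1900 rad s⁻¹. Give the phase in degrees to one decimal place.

-120.5°

∠[(j1900)² + 1940(j1900) + 1.44e+06] = ∠[-2.17e+06 + j3.686e+06] = 120.49°
∠G(j1900) = −120.49° = -120.49°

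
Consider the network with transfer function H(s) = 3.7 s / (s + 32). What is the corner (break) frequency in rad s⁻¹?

32 rad s⁻¹

The single real pole at s = −32 gives a corner at ω = 32 rad s⁻¹.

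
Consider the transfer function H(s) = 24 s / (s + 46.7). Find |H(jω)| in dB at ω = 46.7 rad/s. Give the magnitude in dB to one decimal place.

24.6 dB

|j46.7| = 46.7
|j46.7 + 46.7| = √(46.7² + 46.7²) = 66.04
|H(j46.7)| = 24 × 46.7 / 66.04 = 16.971
20 log₁₀(16.971) = 24.59 dB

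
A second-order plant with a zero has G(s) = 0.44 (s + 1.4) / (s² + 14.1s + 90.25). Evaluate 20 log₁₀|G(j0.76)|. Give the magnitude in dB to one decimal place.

|j0.76 + 1.4| = √(0.76² + 1.4²) = 1.593
|(j0.76)² + 14.1(j0.76) + 90.25| = |89.672 + j10.716| = 90.31
|G(j0.76)| = 0.44 × 1.593 / 90.31 = 0.0077612
20 log₁₀(0.0077612) = -42.20 dB

-42.2 dB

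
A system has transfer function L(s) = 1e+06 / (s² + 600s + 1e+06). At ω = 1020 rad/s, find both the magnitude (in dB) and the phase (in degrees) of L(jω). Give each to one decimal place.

|(j1020)² + 600(j1020) + 1e+06| = |-40400 + j6.12e+05| = 6.133e+05
|L(j1020)| = 1e+06 / 6.133e+05 = 1.6304
20 log₁₀(1.6304) = 4.25 dB
∠[(j1020)² + 600(j1020) + 1e+06] = ∠[-40400 + j6.12e+05] = 93.78°
∠L(j1020) = −93.78° = -93.78°

|L| = 4.2 dB, ∠L = -93.8 deg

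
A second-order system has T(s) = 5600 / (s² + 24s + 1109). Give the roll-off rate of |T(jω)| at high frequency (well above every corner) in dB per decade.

With 0 zeros and 2 poles, the high-frequency asymptotic slope is 20 × (0 − 2) = -40 dB/decade.

-40 dB/decade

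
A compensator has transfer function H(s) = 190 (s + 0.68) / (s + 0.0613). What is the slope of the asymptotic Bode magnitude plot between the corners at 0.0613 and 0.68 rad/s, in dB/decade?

-20 dB/decade

In this band the factors already past their corner are: pole at 0.0613; net slope = -20 dB/decade.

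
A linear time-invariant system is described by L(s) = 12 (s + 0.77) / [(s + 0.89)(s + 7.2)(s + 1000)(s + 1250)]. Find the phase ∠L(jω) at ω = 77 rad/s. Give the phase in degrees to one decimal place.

∠(j77 + 0.77) = arctan(77/0.77) = 89.43°
∠(j77 + 0.89) = arctan(77/0.89) = 89.34°
∠(j77 + 7.2) = arctan(77/7.2) = 84.66°
∠(j77 + 1000) = arctan(77/1000) = 4.40°
∠(j77 + 1250) = arctan(77/1250) = 3.52°
∠L(j77) = 89.43° − (89.34° + 84.66° + 4.40° + 3.52°) = -92.50°

-92.5°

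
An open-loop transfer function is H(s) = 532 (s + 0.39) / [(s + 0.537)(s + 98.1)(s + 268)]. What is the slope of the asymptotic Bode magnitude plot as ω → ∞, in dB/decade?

With 1 zero and 3 poles, the high-frequency asymptotic slope is 20 × (1 − 3) = -40 dB/decade.

-40 dB/decade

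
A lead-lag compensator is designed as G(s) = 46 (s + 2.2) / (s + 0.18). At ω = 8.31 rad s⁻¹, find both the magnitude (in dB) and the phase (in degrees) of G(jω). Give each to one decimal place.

|G| = 33.5 dB, ∠G = -13.6 deg

|j8.31 + 2.2| = √(8.31² + 2.2²) = 8.596
|j8.31 + 0.18| = √(8.31² + 0.18²) = 8.312
|G(j8.31)| = 46 × 8.596 / 8.312 = 47.574
20 log₁₀(47.574) = 33.55 dB
∠(j8.31 + 2.2) = arctan(8.31/2.2) = 75.17°
∠(j8.31 + 0.18) = arctan(8.31/0.18) = 88.76°
∠G(j8.31) = 75.17° − 88.76° = -13.59°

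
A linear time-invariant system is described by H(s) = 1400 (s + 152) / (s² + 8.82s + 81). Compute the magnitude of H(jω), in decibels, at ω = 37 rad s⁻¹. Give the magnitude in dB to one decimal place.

44.3 dB

|j37 + 152| = √(37² + 152²) = 156.4
|(j37)² + 8.82(j37) + 81| = |-1288 + j326.34| = 1329
|H(j37)| = 1400 × 156.4 / 1329 = 164.83
20 log₁₀(164.83) = 44.34 dB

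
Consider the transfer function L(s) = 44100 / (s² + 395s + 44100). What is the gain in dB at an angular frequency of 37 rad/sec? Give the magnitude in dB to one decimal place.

|(j37)² + 395(j37) + 44100| = |42731 + j14615| = 4.516e+04
|L(j37)| = 44100 / 4.516e+04 = 0.9765
20 log₁₀(0.9765) = -0.21 dB

-0.2 dB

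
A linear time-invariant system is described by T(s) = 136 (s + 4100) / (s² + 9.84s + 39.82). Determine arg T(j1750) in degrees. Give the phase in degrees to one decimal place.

-156.6°

∠(j1750 + 4100) = arctan(1750/4100) = 23.11°
∠[(j1750)² + 9.84(j1750) + 39.82] = ∠[-3.0625e+06 + j17220] = 179.68°
∠T(j1750) = 23.11° − 179.68° = -156.56°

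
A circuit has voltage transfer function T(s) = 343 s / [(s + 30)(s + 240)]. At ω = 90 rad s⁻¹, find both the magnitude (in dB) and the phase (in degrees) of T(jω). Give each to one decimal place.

|j90| = 90
|j90 + 30| = √(90² + 30²) = 94.87
|j90 + 240| = √(90² + 240²) = 256.3
|T(j90)| = 343 × 90 / (94.87 × 256.3) = 1.2695
20 log₁₀(1.2695) = 2.07 dB
∠(j90) = 90.00°
∠(j90 + 30) = arctan(90/30) = 71.57°
∠(j90 + 240) = arctan(90/240) = 20.56°
∠T(j90) = 90.00° − (71.57° + 20.56°) = -2.12°

|T| = 2.1 dB, ∠T = -2.1°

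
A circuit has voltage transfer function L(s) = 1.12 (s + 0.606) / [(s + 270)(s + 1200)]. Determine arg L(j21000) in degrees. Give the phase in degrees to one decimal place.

-86.0°

∠(j21000 + 0.606) = arctan(21000/0.606) = 90.00°
∠(j21000 + 270) = arctan(21000/270) = 89.26°
∠(j21000 + 1200) = arctan(21000/1200) = 86.73°
∠L(j21000) = 90.00° − (89.26° + 86.73°) = -85.99°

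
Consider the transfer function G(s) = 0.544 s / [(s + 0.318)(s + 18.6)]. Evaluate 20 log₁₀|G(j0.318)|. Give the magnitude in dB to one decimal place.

|j0.318| = 0.318
|j0.318 + 0.318| = √(0.318² + 0.318²) = 0.4497
|j0.318 + 18.6| = √(0.318² + 18.6²) = 18.6
|G(j0.318)| = 0.544 × 0.318 / (0.4497 × 18.6) = 0.020678
20 log₁₀(0.020678) = -33.69 dB

-33.7 dB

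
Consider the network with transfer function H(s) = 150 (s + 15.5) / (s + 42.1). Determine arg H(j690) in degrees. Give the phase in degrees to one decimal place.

2.2 deg

∠(j690 + 15.5) = arctan(690/15.5) = 88.71°
∠(j690 + 42.1) = arctan(690/42.1) = 86.51°
∠H(j690) = 88.71° − 86.51° = 2.20°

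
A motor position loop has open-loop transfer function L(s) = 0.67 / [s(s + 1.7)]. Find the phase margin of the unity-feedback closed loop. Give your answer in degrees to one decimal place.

Gain crossover: |L(jω)| = 1 at ω ≈ 0.384 rad/s.
∠L(j0.384) = −90° − arctan(0.384/1.7) ≈ -102.74°
PM = 180° + (-102.74°) = 77.26°

77.3°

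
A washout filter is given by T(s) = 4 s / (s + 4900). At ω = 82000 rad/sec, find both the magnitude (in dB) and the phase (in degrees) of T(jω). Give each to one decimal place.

|T| = 12.0 dB, ∠T = 3.4 deg

|j82000| = 8.2e+04
|j82000 + 4900| = √(82000² + 4900²) = 8.215e+04
|T(j82000)| = 4 × 8.2e+04 / 8.215e+04 = 3.9929
20 log₁₀(3.9929) = 12.03 dB
∠(j82000) = 90.00°
∠(j82000 + 4900) = arctan(82000/4900) = 86.58°
∠T(j82000) = 90.00° − 86.58° = 3.42°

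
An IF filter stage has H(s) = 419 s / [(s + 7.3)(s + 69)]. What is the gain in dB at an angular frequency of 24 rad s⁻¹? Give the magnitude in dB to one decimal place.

|j24| = 24
|j24 + 7.3| = √(24² + 7.3²) = 25.09
|j24 + 69| = √(24² + 69²) = 73.05
|H(j24)| = 419 × 24 / (25.09 × 73.05) = 5.4872
20 log₁₀(5.4872) = 14.79 dB

14.8 dB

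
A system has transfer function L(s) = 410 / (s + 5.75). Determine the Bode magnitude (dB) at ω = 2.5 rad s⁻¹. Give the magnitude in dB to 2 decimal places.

|j2.5 + 5.75| = √(2.5² + 5.75²) = 6.27
|L(j2.5)| = 410 / 6.27 = 65.391
20 log₁₀(65.391) = 36.310 dB

36.31 dB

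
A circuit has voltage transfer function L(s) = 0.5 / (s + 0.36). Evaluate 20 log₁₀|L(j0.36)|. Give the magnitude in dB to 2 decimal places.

-0.16 dB

|j0.36 + 0.36| = √(0.36² + 0.36²) = 0.5091
|L(j0.36)| = 0.5 / 0.5091 = 0.98209
20 log₁₀(0.98209) = -0.157 dB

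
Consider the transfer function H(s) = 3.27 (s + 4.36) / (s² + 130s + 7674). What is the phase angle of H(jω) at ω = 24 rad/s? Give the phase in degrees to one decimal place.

56.0°

∠(j24 + 4.36) = arctan(24/4.36) = 79.70°
∠[(j24)² + 130(j24) + 7674] = ∠[7098 + j3120] = 23.73°
∠H(j24) = 79.70° − 23.73° = 55.98°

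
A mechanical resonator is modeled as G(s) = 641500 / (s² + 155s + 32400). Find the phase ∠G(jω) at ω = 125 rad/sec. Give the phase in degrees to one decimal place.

∠[(j125)² + 155(j125) + 32400] = ∠[16775 + j19375] = 49.11°
∠G(j125) = −49.11° = -49.11°

-49.1°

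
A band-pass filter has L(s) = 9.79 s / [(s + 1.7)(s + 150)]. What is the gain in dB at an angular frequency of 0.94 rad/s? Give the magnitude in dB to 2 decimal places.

-30.01 dB

|j0.94| = 0.94
|j0.94 + 1.7| = √(0.94² + 1.7²) = 1.943
|j0.94 + 150| = √(0.94² + 150²) = 150
|L(j0.94)| = 9.79 × 0.94 / (1.943 × 150) = 0.031582
20 log₁₀(0.031582) = -30.011 dB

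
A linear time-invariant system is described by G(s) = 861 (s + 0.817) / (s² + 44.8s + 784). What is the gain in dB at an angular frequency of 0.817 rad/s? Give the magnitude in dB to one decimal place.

|j0.817 + 0.817| = √(0.817² + 0.817²) = 1.155
|(j0.817)² + 44.8(j0.817) + 784| = |783.33 + j36.602| = 784.2
|G(j0.817)| = 861 × 1.155 / 784.2 = 1.2686
20 log₁₀(1.2686) = 2.07 dB

2.1 dB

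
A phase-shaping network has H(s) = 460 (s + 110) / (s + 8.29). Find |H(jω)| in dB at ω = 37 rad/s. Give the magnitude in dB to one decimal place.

63.0 dB

|j37 + 110| = √(37² + 110²) = 116.1
|j37 + 8.29| = √(37² + 8.29²) = 37.92
|H(j37)| = 460 × 116.1 / 37.92 = 1408
20 log₁₀(1408) = 62.97 dB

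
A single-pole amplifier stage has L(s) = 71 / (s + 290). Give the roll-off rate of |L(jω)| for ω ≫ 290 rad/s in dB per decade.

With 0 zeros and 1 pole, the high-frequency asymptotic slope is 20 × (0 − 1) = -20 dB/decade.

-20 dB/decade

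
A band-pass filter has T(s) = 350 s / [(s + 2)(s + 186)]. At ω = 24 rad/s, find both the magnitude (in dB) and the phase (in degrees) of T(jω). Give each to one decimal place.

|T| = 5.4 dB, ∠T = -2.6°

|j24| = 24
|j24 + 2| = √(24² + 2²) = 24.08
|j24 + 186| = √(24² + 186²) = 187.5
|T(j24)| = 350 × 24 / (24.08 × 187.5) = 1.8598
20 log₁₀(1.8598) = 5.39 dB
∠(j24) = 90.00°
∠(j24 + 2) = arctan(24/2) = 85.24°
∠(j24 + 186) = arctan(24/186) = 7.35°
∠T(j24) = 90.00° − (85.24° + 7.35°) = -2.59°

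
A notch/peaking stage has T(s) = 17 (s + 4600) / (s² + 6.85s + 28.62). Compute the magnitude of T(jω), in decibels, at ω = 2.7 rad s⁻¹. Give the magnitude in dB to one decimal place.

|j2.7 + 4600| = √(2.7² + 4600²) = 4600
|(j2.7)² + 6.85(j2.7) + 28.62| = |21.33 + j18.495| = 28.23
|T(j2.7)| = 17 × 4600 / 28.23 = 2769.9
20 log₁₀(2769.9) = 68.85 dB

68.8 dB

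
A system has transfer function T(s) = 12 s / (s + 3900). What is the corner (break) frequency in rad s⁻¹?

The single real pole at s = −3900 gives a corner at ω = 3900 rad s⁻¹.

3900 rad s⁻¹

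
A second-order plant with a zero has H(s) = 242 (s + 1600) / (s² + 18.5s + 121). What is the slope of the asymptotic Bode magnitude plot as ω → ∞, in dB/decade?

-20 dB/decade

With 1 zero and 2 poles, the high-frequency asymptotic slope is 20 × (1 − 2) = -20 dB/decade.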